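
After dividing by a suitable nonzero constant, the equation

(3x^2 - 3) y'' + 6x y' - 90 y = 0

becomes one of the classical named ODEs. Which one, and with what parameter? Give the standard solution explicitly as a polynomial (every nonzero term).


All three coefficients share the factor -3; dividing through by -3 gives  (1 - x^2) y'' - 2x y' + 30 y = 0.
This matches the Legendre equation (1 - x^2) y'' - 2x y' + n(n+1) y = 0 (note the -2x y' term) with n(n+1) = 30, so n = 5; the polynomial solution is P_5(x).
With y = sum_k a_k x^k, matching x^k gives (k+2)(k+1) a_{k+2} = [k(k+1) - n(n+1)] a_k = (k - 5)(k + 6) a_k. The right side vanishes at k = 5, so the series with the parity of 5 terminates at degree 5.
Standard normalization (P_n(1) = 1): leading coefficient (2n)!/(2^n (n!)^2) = 3628800/(32*14400) = 63/8, so a_5 = 63/8. Work downward with a_k = (k+1)(k+2) a_{k+2} / ((k - 5)(k + 6)):
  a_3 = (4)(5)(63/8) / ((3 - 5)(3 + 6)) = (315/2)/(-18) = -35/4
  a_1 = (2)(3)(-35/4) / ((1 - 5)(1 + 6)) = (-105/2)/(-28) = 15/8
Hence P_5(x) = 63 x^5/8 - 35 x^3/4 + 15 x/8.

P_5(x); series = 63 x^5/8 - 35 x^3/4 + 15 x/8


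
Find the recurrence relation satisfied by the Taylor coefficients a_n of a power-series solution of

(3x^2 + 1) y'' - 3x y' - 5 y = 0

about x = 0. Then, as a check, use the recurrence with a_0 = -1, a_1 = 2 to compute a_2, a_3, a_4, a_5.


Substitute y = sum_n a_n x^n.
(1 + 3 x^2) y'' contributes (n+2)(n+1) a_{n+2} + 3 n(n-1) a_n at x^n.
-3 x y'(x) contributes -3 n a_n at x^n.
-5 y(x) contributes -5 a_n at x^n.
Matching x^n: (n+2)(n+1) a_{n+2} + (3 n(n-1) - 3 n - 5) a_n = 0.
Thus a_{n+2} = (-3 n(n-1) + 3 n + 5) / ((n+1)(n+2)) * a_n.

Check with a_0 = -1, a_1 = 2 (apply the recurrence for n = 0, 1, 2, 3): a_0 = -1, a_1 = 2, a_2 = -5/2, a_3 = 8/3, a_4 = -25/24, a_5 = -8/15.

a_(n+2) = (-3 n(n-1) + 3 n + 5) / ((n+1)(n+2)) * a_n; check: a_0 = -1, a_1 = 2, a_2 = -5/2, a_3 = 8/3, a_4 = -25/24, a_5 = -8/15


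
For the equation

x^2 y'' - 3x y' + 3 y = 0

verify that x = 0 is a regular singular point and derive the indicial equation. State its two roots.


Divide by x^2 to reach normal form y'' + P_1(x) y' + P_2(x) y = 0 with P_1(x) = -3/x and P_2(x) = 3/x^2.
x = 0 is a singular point because the y'-coefficient -3/x has a pole at x = 0 and the y-coefficient 3/x^2 has a pole at x = 0.
It is a regular singular point because x P_1(x) = p(x) = -3 and x^2 P_2(x) = q(x) = 3 are polynomials, hence analytic at x = 0.
p(0) = -3,  q(0) = 3.
Indicial equation: r(r-1) + p(0) r + q(0) = 0, i.e. r^2 + (p(0) - 1) r + q(0) = 0, i.e. r^2 - 4 r + 3 = 0.
Discriminant: (-4)^2 - 4(3) = 4, so r = (4 ± 2)/2.
Solving: r_1 = 3, r_2 = 1.

indicial: r^2 - 4 r + 3 = 0; roots r_1 = 3, r_2 = 1


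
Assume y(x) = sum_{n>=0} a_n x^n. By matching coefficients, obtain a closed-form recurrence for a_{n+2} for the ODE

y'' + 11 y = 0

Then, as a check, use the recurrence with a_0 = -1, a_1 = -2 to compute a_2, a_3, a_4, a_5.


Substitute y = sum_n a_n x^n into y'' + (const) y = 0.
y''(x) = sum_{n>=0} (n+2)(n+1) a_{n+2} x^n.
The ODE becomes sum_n [(n+2)(n+1) a_{n+2} + 11 a_n] x^n = 0.
Setting each coefficient to zero gives the recurrence:
  (n+2)(n+1) a_{n+2} + 11 a_n = 0,
  a_{n+2} = -11 / ((n+1)(n+2)) a_n.

Check with a_0 = -1, a_1 = -2 (apply the recurrence for n = 0, 1, 2, 3): a_0 = -1, a_1 = -2, a_2 = 11/2, a_3 = 11/3, a_4 = -121/24, a_5 = -121/60.

a_{n+2} = -11/((n+1)(n+2)) * a_n; check: a_0 = -1, a_1 = -2, a_2 = 11/2, a_3 = 11/3, a_4 = -121/24, a_5 = -121/60


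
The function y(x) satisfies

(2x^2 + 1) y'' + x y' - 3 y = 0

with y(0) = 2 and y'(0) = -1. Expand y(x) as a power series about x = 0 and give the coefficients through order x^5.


Ansatz: y(x) = sum_{n>=0} a_n x^n, so y'(x) = sum_{n>=1} n a_n x^(n-1) and y''(x) = sum_{n>=2} n(n-1) a_n x^(n-2).
Substitute into P(x) y'' + Q(x) y' + R(x) y = 0 with P(x) = 2x^2 + 1, Q(x) = x, R(x) = -3, and match powers of x.
Initial conditions: a_0 = 2, a_1 = -1.
Setting the coefficient of each power of x to zero and solving order by order (substituting the coefficients already found):
  x^0: 2 a_2 - 3 a_0 = 0  ->  2 a_2 = 3 a_0 = 6  ->  a_2 = 3
  x^1: 6 a_3 - 2 a_1 = 0  ->  6 a_3 = 2 a_1 = -2  ->  a_3 = -1/3
  x^2: 12 a_4 + 3 a_2 = 0  ->  12 a_4 = -3 a_2 = -9  ->  a_4 = -3/4
  x^3: 20 a_5 + 12 a_3 = 0  ->  20 a_5 = -12 a_3 = 4  ->  a_5 = 1/5
Truncated series: y(x) = 2 - x + 3 x^2 - (1/3) x^3 - (3/4) x^4 + (1/5) x^5 + O(x^6).

a_0 = 2; a_1 = -1; a_2 = 3; a_3 = -1/3; a_4 = -3/4; a_5 = 1/5


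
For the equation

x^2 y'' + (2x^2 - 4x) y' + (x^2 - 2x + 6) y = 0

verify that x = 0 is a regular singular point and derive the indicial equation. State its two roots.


Divide by x^2 to reach normal form y'' + P_1(x) y' + P_2(x) y = 0 with P_1(x) = 2 - 4/x and P_2(x) = 1 - 2/x + 6/x^2.
x = 0 is a singular point because the y'-coefficient 2 - 4/x has a pole at x = 0 and the y-coefficient 1 - 2/x + 6/x^2 has a pole at x = 0.
It is a regular singular point because x P_1(x) = p(x) = 2x - 4 and x^2 P_2(x) = q(x) = x^2 - 2x + 6 are polynomials, hence analytic at x = 0.
p(0) = -4,  q(0) = 6.
Indicial equation: r(r-1) + p(0) r + q(0) = 0, i.e. r^2 + (p(0) - 1) r + q(0) = 0, i.e. r^2 - 5 r + 6 = 0.
Discriminant: (-5)^2 - 4(6) = 1, so r = (5 ± 1)/2.
Solving: r_1 = 3, r_2 = 2.

indicial: r^2 - 5 r + 6 = 0; roots r_1 = 3, r_2 = 2


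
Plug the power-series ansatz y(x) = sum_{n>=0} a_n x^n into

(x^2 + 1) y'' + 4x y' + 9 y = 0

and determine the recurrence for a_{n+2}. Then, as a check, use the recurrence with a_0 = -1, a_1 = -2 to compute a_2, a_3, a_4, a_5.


Substitute y = sum_n a_n x^n.
(1 + 1 x^2) y'' contributes (n+2)(n+1) a_{n+2} + n(n-1) a_n at x^n.
4 x y'(x) contributes 4 n a_n at x^n.
9 y(x) contributes 9 a_n at x^n.
Matching x^n: (n+2)(n+1) a_{n+2} + (n(n-1) + 4 n + 9) a_n = 0.
Thus a_{n+2} = (-n(n-1) - 4 n - 9) / ((n+1)(n+2)) * a_n.

Check with a_0 = -1, a_1 = -2 (apply the recurrence for n = 0, 1, 2, 3): a_0 = -1, a_1 = -2, a_2 = 9/2, a_3 = 13/3, a_4 = -57/8, a_5 = -117/20.

a_(n+2) = (-n(n-1) - 4 n - 9) / ((n+1)(n+2)) * a_n; check: a_0 = -1, a_1 = -2, a_2 = 9/2, a_3 = 13/3, a_4 = -57/8, a_5 = -117/20


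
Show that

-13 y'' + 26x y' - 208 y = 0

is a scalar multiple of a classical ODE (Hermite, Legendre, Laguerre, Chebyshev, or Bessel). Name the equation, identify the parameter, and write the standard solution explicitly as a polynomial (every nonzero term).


All three coefficients share the factor -13; dividing through by -13 gives  y'' - 2x y' + 16 y = 0.
This matches the Hermite equation y'' - 2x y' + 2n y = 0 with 2n = 16, so n = 8; the polynomial solution is H_8(x).
With y = sum_k a_k x^k, matching x^k gives (k+2)(k+1) a_{k+2} = 2(k - n) a_k = 2(k - 8) a_k. The right side vanishes at k = 8, so the series with the parity of 8 terminates at degree 8.
Standard normalization: leading coefficient of H_n is 2^n, so a_8 = 2^8 = 256. Work downward with a_k = (k+1)(k+2) a_{k+2} / (2(k - n)):
  a_6 = (7)(8)(256) / (2(6 - 8)) = 14336/(-4) = -3584
  a_4 = (5)(6)(-3584) / (2(4 - 8)) = -107520/(-8) = 13440
  a_2 = (3)(4)(13440) / (2(2 - 8)) = 161280/(-12) = -13440
  a_0 = (1)(2)(-13440) / (2(0 - 8)) = -26880/(-16) = 1680
Hence H_8(x) = 256 x^8 - 3584 x^6 + 13440 x^4 - 13440 x^2 + 1680.

H_8(x); series = 256 x^8 - 3584 x^6 + 13440 x^4 - 13440 x^2 + 1680


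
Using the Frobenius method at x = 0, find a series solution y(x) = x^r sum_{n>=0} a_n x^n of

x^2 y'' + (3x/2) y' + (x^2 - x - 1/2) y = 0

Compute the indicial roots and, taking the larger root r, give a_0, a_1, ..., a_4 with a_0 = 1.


Write in Frobenius form y'' + (p(x)/x) y' + (q(x)/x^2) y = 0:
  p(x) = 3/2,  q(x) = x^2 - x - 1/2.
Indicial equation: r(r-1) + (3/2) r + (-1/2) = 0 -> roots r_1 = 1/2, r_2 = -1.
Take r = r_1 = 1/2. Let y(x) = x^r sum_{n>=0} a_n x^n with a_0 = 1.
Substitute y = x^r sum a_n x^n and match x^{r+n}. The recurrence is
  D(n) a_n - 1 a_{n-1} + 1 a_{n-2} = 0,  where D(n) = (r+n)(r+n-1) + (3/2)(r+n) + (-1/2).
  a_n = [1 a_{n-1} - 1 a_{n-2}] / D(n).
Since the indicial polynomial factors as (r - r_1)(r - r_2), D(n) = (r_1 + n - r_1)(r_1 + n - r_2) = n(n + 3/2).
Evaluating step by step (a_0 = 1):
  n = 1: D(1) = 1(1 + 3/2) = 5/2; numerator = 1(1) = 1; a_1 = (1)/(5/2) = 2/5
  n = 2: D(2) = 2(2 + 3/2) = 7; numerator = 1(2/5) - 1(1) = -3/5; a_2 = (-3/5)/(7) = -3/35
  n = 3: D(3) = 3(3 + 3/2) = 27/2; numerator = 1(-3/35) - 1(2/5) = -17/35; a_3 = (-17/35)/(27/2) = -34/945
  n = 4: D(4) = 4(4 + 3/2) = 22; numerator = 1(-34/945) - 1(-3/35) = 47/945; a_4 = (47/945)/(22) = 47/20790

r = 1/2; a_0 = 1; a_1 = 2/5; a_2 = -3/35; a_3 = -34/945; a_4 = 47/20790


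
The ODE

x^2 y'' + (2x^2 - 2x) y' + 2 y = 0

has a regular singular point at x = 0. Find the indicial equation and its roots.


Divide by x^2 to reach normal form y'' + P_1(x) y' + P_2(x) y = 0 with P_1(x) = 2 - 2/x and P_2(x) = 2/x^2.
x = 0 is a singular point because the y'-coefficient 2 - 2/x has a pole at x = 0 and the y-coefficient 2/x^2 has a pole at x = 0.
It is a regular singular point because x P_1(x) = p(x) = 2x - 2 and x^2 P_2(x) = q(x) = 2 are polynomials, hence analytic at x = 0.
p(0) = -2,  q(0) = 2.
Indicial equation: r(r-1) + p(0) r + q(0) = 0, i.e. r^2 + (p(0) - 1) r + q(0) = 0, i.e. r^2 - 3 r + 2 = 0.
Discriminant: (-3)^2 - 4(2) = 1, so r = (3 ± 1)/2.
Solving: r_1 = 2, r_2 = 1.

indicial: r^2 - 3 r + 2 = 0; roots r_1 = 2, r_2 = 1


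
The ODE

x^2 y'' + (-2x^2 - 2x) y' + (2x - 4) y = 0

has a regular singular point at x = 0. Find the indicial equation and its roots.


Divide by x^2 to reach normal form y'' + P_1(x) y' + P_2(x) y = 0 with P_1(x) = -2 - 2/x and P_2(x) = 2/x - 4/x^2.
x = 0 is a singular point because the y'-coefficient -2 - 2/x has a pole at x = 0 and the y-coefficient 2/x - 4/x^2 has a pole at x = 0.
It is a regular singular point because x P_1(x) = p(x) = -2x - 2 and x^2 P_2(x) = q(x) = 2x - 4 are polynomials, hence analytic at x = 0.
p(0) = -2,  q(0) = -4.
Indicial equation: r(r-1) + p(0) r + q(0) = 0, i.e. r^2 + (p(0) - 1) r + q(0) = 0, i.e. r^2 - 3 r - 4 = 0.
Discriminant: (-3)^2 - 4(-4) = 25, so r = (3 ± 5)/2.
Solving: r_1 = 4, r_2 = -1.

indicial: r^2 - 3 r - 4 = 0; roots r_1 = 4, r_2 = -1


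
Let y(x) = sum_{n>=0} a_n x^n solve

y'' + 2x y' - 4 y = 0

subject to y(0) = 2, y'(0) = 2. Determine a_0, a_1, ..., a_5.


Ansatz: y(x) = sum_{n>=0} a_n x^n, so y'(x) = sum_{n>=1} n a_n x^(n-1) and y''(x) = sum_{n>=2} n(n-1) a_n x^(n-2).
Substitute into P(x) y'' + Q(x) y' + R(x) y = 0 with P(x) = 1, Q(x) = 2x, R(x) = -4, and match powers of x.
Initial conditions: a_0 = 2, a_1 = 2.
Setting the coefficient of each power of x to zero and solving order by order (substituting the coefficients already found):
  x^0: 2 a_2 - 4 a_0 = 0  ->  2 a_2 = 4 a_0 = 8  ->  a_2 = 4
  x^1: 6 a_3 - 2 a_1 = 0  ->  6 a_3 = 2 a_1 = 4  ->  a_3 = 2/3
  x^2: 12 a_4 = 0  ->  a_4 = 0
  x^3: 20 a_5 + 2 a_3 = 0  ->  20 a_5 = -2 a_3 = -4/3  ->  a_5 = -1/15
Truncated series: y(x) = 2 + 2 x + 4 x^2 + (2/3) x^3 - (1/15) x^5 + O(x^6).

a_0 = 2; a_1 = 2; a_2 = 4; a_3 = 2/3; a_4 = 0; a_5 = -1/15


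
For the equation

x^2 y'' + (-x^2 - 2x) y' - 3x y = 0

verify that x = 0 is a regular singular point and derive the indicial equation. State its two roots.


Divide by x^2 to reach normal form y'' + P_1(x) y' + P_2(x) y = 0 with P_1(x) = -1 - 2/x and P_2(x) = -3/x.
x = 0 is a singular point because the y'-coefficient -1 - 2/x has a pole at x = 0 and the y-coefficient -3/x has a pole at x = 0.
It is a regular singular point because x P_1(x) = p(x) = -x - 2 and x^2 P_2(x) = q(x) = -3x are polynomials, hence analytic at x = 0.
p(0) = -2,  q(0) = 0.
Indicial equation: r(r-1) + p(0) r + q(0) = 0, i.e. r^2 + (p(0) - 1) r + q(0) = 0, i.e. r^2 - 3 r = 0.
Discriminant: (-3)^2 - 4(0) = 9, so r = (3 ± 3)/2.
Solving: r_1 = 3, r_2 = 0.

indicial: r^2 - 3 r = 0; roots r_1 = 3, r_2 = 0


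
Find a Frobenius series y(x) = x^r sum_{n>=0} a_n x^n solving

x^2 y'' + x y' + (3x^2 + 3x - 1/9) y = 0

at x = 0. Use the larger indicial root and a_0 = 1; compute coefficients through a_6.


Write in Frobenius form y'' + (p(x)/x) y' + (q(x)/x^2) y = 0:
  p(x) = 1,  q(x) = 3x^2 + 3x - 1/9.
Indicial equation: r(r-1) + (1) r + (-1/9) = 0 -> roots r_1 = 1/3, r_2 = -1/3.
Take r = r_1 = 1/3. Let y(x) = x^r sum_{n>=0} a_n x^n with a_0 = 1.
Substitute y = x^r sum a_n x^n and match x^{r+n}. The recurrence is
  D(n) a_n + 3 a_{n-1} + 3 a_{n-2} = 0,  where D(n) = (r+n)(r+n-1) + (1)(r+n) + (-1/9).
  a_n = [-3 a_{n-1} - 3 a_{n-2}] / D(n).
Since the indicial polynomial factors as (r - r_1)(r - r_2), D(n) = (r_1 + n - r_1)(r_1 + n - r_2) = n(n + 2/3).
Evaluating step by step (a_0 = 1):
  n = 1: D(1) = 1(1 + 2/3) = 5/3; numerator = -3(1) = -3; a_1 = (-3)/(5/3) = -9/5
  n = 2: D(2) = 2(2 + 2/3) = 16/3; numerator = -3(-9/5) - 3(1) = 12/5; a_2 = (12/5)/(16/3) = 9/20
  n = 3: D(3) = 3(3 + 2/3) = 11; numerator = -3(9/20) - 3(-9/5) = 81/20; a_3 = (81/20)/(11) = 81/220
  n = 4: D(4) = 4(4 + 2/3) = 56/3; numerator = -3(81/220) - 3(9/20) = -27/11; a_4 = (-27/11)/(56/3) = -81/616
  n = 5: D(5) = 5(5 + 2/3) = 85/3; numerator = -3(-81/616) - 3(81/220) = -2187/3080; a_5 = (-2187/3080)/(85/3) = -6561/261800
  n = 6: D(6) = 6(6 + 2/3) = 40; numerator = -3(-6561/261800) - 3(-81/616) = 5589/11900; a_6 = (5589/11900)/(40) = 5589/476000

r = 1/3; a_0 = 1; a_1 = -9/5; a_2 = 9/20; a_3 = 81/220; a_4 = -81/616; a_5 = -6561/261800; a_6 = 5589/476000


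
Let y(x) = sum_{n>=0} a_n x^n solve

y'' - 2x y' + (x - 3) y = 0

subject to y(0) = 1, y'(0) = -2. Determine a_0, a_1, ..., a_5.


Ansatz: y(x) = sum_{n>=0} a_n x^n, so y'(x) = sum_{n>=1} n a_n x^(n-1) and y''(x) = sum_{n>=2} n(n-1) a_n x^(n-2).
Substitute into P(x) y'' + Q(x) y' + R(x) y = 0 with P(x) = 1, Q(x) = -2x, R(x) = x - 3, and match powers of x.
Initial conditions: a_0 = 1, a_1 = -2.
Setting the coefficient of each power of x to zero and solving order by order (substituting the coefficients already found):
  x^0: 2 a_2 - 3 a_0 = 0  ->  2 a_2 = 3 a_0 = 3  ->  a_2 = 3/2
  x^1: 6 a_3 - 5 a_1 + a_0 = 0  ->  6 a_3 = 5 a_1 - a_0 = -11  ->  a_3 = -11/6
  x^2: 12 a_4 - 7 a_2 + a_1 = 0  ->  12 a_4 = 7 a_2 - a_1 = 25/2  ->  a_4 = 25/24
  x^3: 20 a_5 - 9 a_3 + a_2 = 0  ->  20 a_5 = 9 a_3 - a_2 = -18  ->  a_5 = -9/10
Truncated series: y(x) = 1 - 2 x + (3/2) x^2 - (11/6) x^3 + (25/24) x^4 - (9/10) x^5 + O(x^6).

a_0 = 1; a_1 = -2; a_2 = 3/2; a_3 = -11/6; a_4 = 25/24; a_5 = -9/10


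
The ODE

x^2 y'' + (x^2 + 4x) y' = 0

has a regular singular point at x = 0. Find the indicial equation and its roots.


Divide by x^2 to reach normal form y'' + P_1(x) y' + P_2(x) y = 0 with P_1(x) = 1 + 4/x and P_2(x) = 0.
x = 0 is a singular point because the y'-coefficient 1 + 4/x has a pole at x = 0.
It is a regular singular point because x P_1(x) = p(x) = x + 4 and x^2 P_2(x) = q(x) = 0 are polynomials, hence analytic at x = 0.
p(0) = 4,  q(0) = 0.
Indicial equation: r(r-1) + p(0) r + q(0) = 0, i.e. r^2 + (p(0) - 1) r + q(0) = 0, i.e. r^2 + 3 r = 0.
Discriminant: (3)^2 - 4(0) = 9, so r = (-3 ± 3)/2.
Solving: r_1 = 0, r_2 = -3.

indicial: r^2 + 3 r = 0; roots r_1 = 0, r_2 = -3


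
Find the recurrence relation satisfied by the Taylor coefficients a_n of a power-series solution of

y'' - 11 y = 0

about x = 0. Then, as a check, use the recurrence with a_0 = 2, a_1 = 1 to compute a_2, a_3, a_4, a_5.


Substitute y = sum_n a_n x^n into y'' + (const) y = 0.
y''(x) = sum_{n>=0} (n+2)(n+1) a_{n+2} x^n.
The ODE becomes sum_n [(n+2)(n+1) a_{n+2} - 11 a_n] x^n = 0.
Setting each coefficient to zero gives the recurrence:
  (n+2)(n+1) a_{n+2} - 11 a_n = 0,
  a_{n+2} = 11 / ((n+1)(n+2)) a_n.

Check with a_0 = 2, a_1 = 1 (apply the recurrence for n = 0, 1, 2, 3): a_0 = 2, a_1 = 1, a_2 = 11, a_3 = 11/6, a_4 = 121/12, a_5 = 121/120.

a_{n+2} = 11/((n+1)(n+2)) * a_n; check: a_0 = 2, a_1 = 1, a_2 = 11, a_3 = 11/6, a_4 = 121/12, a_5 = 121/120


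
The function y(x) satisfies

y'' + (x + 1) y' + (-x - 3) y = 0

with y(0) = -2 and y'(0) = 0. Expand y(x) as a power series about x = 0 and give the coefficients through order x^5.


Ansatz: y(x) = sum_{n>=0} a_n x^n, so y'(x) = sum_{n>=1} n a_n x^(n-1) and y''(x) = sum_{n>=2} n(n-1) a_n x^(n-2).
Substitute into P(x) y'' + Q(x) y' + R(x) y = 0 with P(x) = 1, Q(x) = x + 1, R(x) = -x - 3, and match powers of x.
Initial conditions: a_0 = -2, a_1 = 0.
Setting the coefficient of each power of x to zero and solving order by order (substituting the coefficients already found):
  x^0: 2 a_2 + a_1 - 3 a_0 = 0  ->  2 a_2 = -a_1 + 3 a_0 = -6  ->  a_2 = -3
  x^1: 6 a_3 + 2 a_2 - 2 a_1 - a_0 = 0  ->  6 a_3 = -2 a_2 + 2 a_1 + a_0 = 4  ->  a_3 = 2/3
  x^2: 12 a_4 + 3 a_3 - a_2 - a_1 = 0  ->  12 a_4 = -3 a_3 + a_2 + a_1 = -5  ->  a_4 = -5/12
  x^3: 20 a_5 + 4 a_4 - a_2 = 0  ->  20 a_5 = -4 a_4 + a_2 = -4/3  ->  a_5 = -1/15
Truncated series: y(x) = -2 - 3 x^2 + (2/3) x^3 - (5/12) x^4 - (1/15) x^5 + O(x^6).

a_0 = -2; a_1 = 0; a_2 = -3; a_3 = 2/3; a_4 = -5/12; a_5 = -1/15


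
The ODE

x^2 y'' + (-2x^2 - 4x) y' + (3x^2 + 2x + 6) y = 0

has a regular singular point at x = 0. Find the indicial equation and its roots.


Divide by x^2 to reach normal form y'' + P_1(x) y' + P_2(x) y = 0 with P_1(x) = -2 - 4/x and P_2(x) = 3 + 2/x + 6/x^2.
x = 0 is a singular point because the y'-coefficient -2 - 4/x has a pole at x = 0 and the y-coefficient 3 + 2/x + 6/x^2 has a pole at x = 0.
It is a regular singular point because x P_1(x) = p(x) = -2x - 4 and x^2 P_2(x) = q(x) = 3x^2 + 2x + 6 are polynomials, hence analytic at x = 0.
p(0) = -4,  q(0) = 6.
Indicial equation: r(r-1) + p(0) r + q(0) = 0, i.e. r^2 + (p(0) - 1) r + q(0) = 0, i.e. r^2 - 5 r + 6 = 0.
Discriminant: (-5)^2 - 4(6) = 1, so r = (5 ± 1)/2.
Solving: r_1 = 3, r_2 = 2.

indicial: r^2 - 5 r + 6 = 0; roots r_1 = 3, r_2 = 2


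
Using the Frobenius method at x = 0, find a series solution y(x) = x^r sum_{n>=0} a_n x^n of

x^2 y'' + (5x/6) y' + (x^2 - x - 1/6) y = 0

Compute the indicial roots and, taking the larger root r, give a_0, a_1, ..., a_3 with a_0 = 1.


Write in Frobenius form y'' + (p(x)/x) y' + (q(x)/x^2) y = 0:
  p(x) = 5/6,  q(x) = x^2 - x - 1/6.
Indicial equation: r(r-1) + (5/6) r + (-1/6) = 0 -> roots r_1 = 1/2, r_2 = -1/3.
Take r = r_1 = 1/2. Let y(x) = x^r sum_{n>=0} a_n x^n with a_0 = 1.
Substitute y = x^r sum a_n x^n and match x^{r+n}. The recurrence is
  D(n) a_n - 1 a_{n-1} + 1 a_{n-2} = 0,  where D(n) = (r+n)(r+n-1) + (5/6)(r+n) + (-1/6).
  a_n = [1 a_{n-1} - 1 a_{n-2}] / D(n).
Since the indicial polynomial factors as (r - r_1)(r - r_2), D(n) = (r_1 + n - r_1)(r_1 + n - r_2) = n(n + 5/6).
Evaluating step by step (a_0 = 1):
  n = 1: D(1) = 1(1 + 5/6) = 11/6; numerator = 1(1) = 1; a_1 = (1)/(11/6) = 6/11
  n = 2: D(2) = 2(2 + 5/6) = 17/3; numerator = 1(6/11) - 1(1) = -5/11; a_2 = (-5/11)/(17/3) = -15/187
  n = 3: D(3) = 3(3 + 5/6) = 23/2; numerator = 1(-15/187) - 1(6/11) = -117/187; a_3 = (-117/187)/(23/2) = -234/4301

r = 1/2; a_0 = 1; a_1 = 6/11; a_2 = -15/187; a_3 = -234/4301


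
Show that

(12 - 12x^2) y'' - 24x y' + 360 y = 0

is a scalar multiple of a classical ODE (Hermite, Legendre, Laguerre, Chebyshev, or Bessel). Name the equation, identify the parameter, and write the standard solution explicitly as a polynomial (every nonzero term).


All three coefficients share the factor 12; dividing through by 12 gives  (1 - x^2) y'' - 2x y' + 30 y = 0.
This matches the Legendre equation (1 - x^2) y'' - 2x y' + n(n+1) y = 0 (note the -2x y' term) with n(n+1) = 30, so n = 5; the polynomial solution is P_5(x).
With y = sum_k a_k x^k, matching x^k gives (k+2)(k+1) a_{k+2} = [k(k+1) - n(n+1)] a_k = (k - 5)(k + 6) a_k. The right side vanishes at k = 5, so the series with the parity of 5 terminates at degree 5.
Standard normalization (P_n(1) = 1): leading coefficient (2n)!/(2^n (n!)^2) = 3628800/(32*14400) = 63/8, so a_5 = 63/8. Work downward with a_k = (k+1)(k+2) a_{k+2} / ((k - 5)(k + 6)):
  a_3 = (4)(5)(63/8) / ((3 - 5)(3 + 6)) = (315/2)/(-18) = -35/4
  a_1 = (2)(3)(-35/4) / ((1 - 5)(1 + 6)) = (-105/2)/(-28) = 15/8
Hence P_5(x) = 63 x^5/8 - 35 x^3/4 + 15 x/8.

P_5(x); series = 63 x^5/8 - 35 x^3/4 + 15 x/8


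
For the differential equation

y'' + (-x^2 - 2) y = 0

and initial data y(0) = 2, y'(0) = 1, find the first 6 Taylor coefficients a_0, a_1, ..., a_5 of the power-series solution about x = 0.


Ansatz: y(x) = sum_{n>=0} a_n x^n, so y'(x) = sum_{n>=1} n a_n x^(n-1) and y''(x) = sum_{n>=2} n(n-1) a_n x^(n-2).
Substitute into P(x) y'' + Q(x) y' + R(x) y = 0 with P(x) = 1, Q(x) = 0, R(x) = -x^2 - 2, and match powers of x.
Initial conditions: a_0 = 2, a_1 = 1.
Setting the coefficient of each power of x to zero and solving order by order (substituting the coefficients already found):
  x^0: 2 a_2 - 2 a_0 = 0  ->  2 a_2 = 2 a_0 = 4  ->  a_2 = 2
  x^1: 6 a_3 - 2 a_1 = 0  ->  6 a_3 = 2 a_1 = 2  ->  a_3 = 1/3
  x^2: 12 a_4 - 2 a_2 - a_0 = 0  ->  12 a_4 = 2 a_2 + a_0 = 6  ->  a_4 = 1/2
  x^3: 20 a_5 - 2 a_3 - a_1 = 0  ->  20 a_5 = 2 a_3 + a_1 = 5/3  ->  a_5 = 1/12
Truncated series: y(x) = 2 + x + 2 x^2 + (1/3) x^3 + (1/2) x^4 + (1/12) x^5 + O(x^6).

a_0 = 2; a_1 = 1; a_2 = 2; a_3 = 1/3; a_4 = 1/2; a_5 = 1/12


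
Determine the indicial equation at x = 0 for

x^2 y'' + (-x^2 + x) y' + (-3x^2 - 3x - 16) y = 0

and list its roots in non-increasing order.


Divide by x^2 to reach normal form y'' + P_1(x) y' + P_2(x) y = 0 with P_1(x) = -1 + 1/x and P_2(x) = -3 - 3/x - 16/x^2.
x = 0 is a singular point because the y'-coefficient -1 + 1/x has a pole at x = 0 and the y-coefficient -3 - 3/x - 16/x^2 has a pole at x = 0.
It is a regular singular point because x P_1(x) = p(x) = 1 - x and x^2 P_2(x) = q(x) = -3x^2 - 3x - 16 are polynomials, hence analytic at x = 0.
p(0) = 1,  q(0) = -16.
Indicial equation: r(r-1) + p(0) r + q(0) = 0, i.e. r^2 + (p(0) - 1) r + q(0) = 0, i.e. r^2 - 16 = 0.
Discriminant: (0)^2 - 4(-16) = 64, so r = (0 ± 8)/2.
Solving: r_1 = 4, r_2 = -4.

indicial: r^2 - 16 = 0; roots r_1 = 4, r_2 = -4


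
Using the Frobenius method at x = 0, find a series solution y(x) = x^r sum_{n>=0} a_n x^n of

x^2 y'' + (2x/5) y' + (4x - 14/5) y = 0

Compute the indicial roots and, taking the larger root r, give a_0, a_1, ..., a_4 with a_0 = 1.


Write in Frobenius form y'' + (p(x)/x) y' + (q(x)/x^2) y = 0:
  p(x) = 2/5,  q(x) = 4x - 14/5.
Indicial equation: r(r-1) + (2/5) r + (-14/5) = 0 -> roots r_1 = 2, r_2 = -7/5.
Take r = r_1 = 2. Let y(x) = x^r sum_{n>=0} a_n x^n with a_0 = 1.
Substitute y = x^r sum a_n x^n and match x^{r+n}. The recurrence is
  D(n) a_n + 4 a_{n-1} = 0,  where D(n) = (r+n)(r+n-1) + (2/5)(r+n) + (-14/5).
  a_n = -4 / D(n) * a_{n-1}.
Since the indicial polynomial factors as (r - r_1)(r - r_2), D(n) = (r_1 + n - r_1)(r_1 + n - r_2) = n(n + 17/5).
Evaluating step by step (a_0 = 1):
  n = 1: D(1) = 1(1 + 17/5) = 22/5; numerator = -4(1) = -4; a_1 = (-4)/(22/5) = -10/11
  n = 2: D(2) = 2(2 + 17/5) = 54/5; numerator = -4(-10/11) = 40/11; a_2 = (40/11)/(54/5) = 100/297
  n = 3: D(3) = 3(3 + 17/5) = 96/5; numerator = -4(100/297) = -400/297; a_3 = (-400/297)/(96/5) = -125/1782
  n = 4: D(4) = 4(4 + 17/5) = 148/5; numerator = -4(-125/1782) = 250/891; a_4 = (250/891)/(148/5) = 625/65934

r = 2; a_0 = 1; a_1 = -10/11; a_2 = 100/297; a_3 = -125/1782; a_4 = 625/65934


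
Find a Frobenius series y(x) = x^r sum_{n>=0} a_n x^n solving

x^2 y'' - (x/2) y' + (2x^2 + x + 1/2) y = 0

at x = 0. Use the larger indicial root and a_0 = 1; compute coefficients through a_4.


Write in Frobenius form y'' + (p(x)/x) y' + (q(x)/x^2) y = 0:
  p(x) = -1/2,  q(x) = 2x^2 + x + 1/2.
Indicial equation: r(r-1) + (-1/2) r + (1/2) = 0 -> roots r_1 = 1, r_2 = 1/2.
Take r = r_1 = 1. Let y(x) = x^r sum_{n>=0} a_n x^n with a_0 = 1.
Substitute y = x^r sum a_n x^n and match x^{r+n}. The recurrence is
  D(n) a_n + 1 a_{n-1} + 2 a_{n-2} = 0,  where D(n) = (r+n)(r+n-1) + (-1/2)(r+n) + (1/2).
  a_n = [-1 a_{n-1} - 2 a_{n-2}] / D(n).
Since the indicial polynomial factors as (r - r_1)(r - r_2), D(n) = (r_1 + n - r_1)(r_1 + n - r_2) = n(n + 1/2).
Evaluating step by step (a_0 = 1):
  n = 1: D(1) = 1(1 + 1/2) = 3/2; numerator = -1(1) = -1; a_1 = (-1)/(3/2) = -2/3
  n = 2: D(2) = 2(2 + 1/2) = 5; numerator = -1(-2/3) - 2(1) = -4/3; a_2 = (-4/3)/(5) = -4/15
  n = 3: D(3) = 3(3 + 1/2) = 21/2; numerator = -1(-4/15) - 2(-2/3) = 8/5; a_3 = (8/5)/(21/2) = 16/105
  n = 4: D(4) = 4(4 + 1/2) = 18; numerator = -1(16/105) - 2(-4/15) = 8/21; a_4 = (8/21)/(18) = 4/189

r = 1; a_0 = 1; a_1 = -2/3; a_2 = -4/15; a_3 = 16/105; a_4 = 4/189


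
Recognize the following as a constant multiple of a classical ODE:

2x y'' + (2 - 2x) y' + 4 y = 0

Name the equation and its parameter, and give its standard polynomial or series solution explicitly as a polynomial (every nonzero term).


All three coefficients share the factor 2; dividing through by 2 gives  x y'' + (1 - x) y' + 2 y = 0.
This matches the Laguerre equation x y'' + (1 - x) y' + n y = 0 with n = 2; the polynomial solution is L_2(x).
With y = sum_k a_k x^k, matching x^k gives (k+1)k a_{k+1} + (k+1) a_{k+1} - k a_k + n a_k = 0, i.e. (k+1)^2 a_{k+1} = (k - n) a_k = (k - 2) a_k. The right side vanishes at k = 2, so the series terminates at degree 2.
Standard normalization L_n(0) = 1 gives a_0 = 1. Work upward with a_{k+1} = (k - 2) a_k / (k+1)^2:
  a_1 = (0 - 2)(1) / 1^2 = -2/1 = -2
  a_2 = (1 - 2)(-2) / 2^2 = 2/4 = 1/2
Hence L_2(x) = x^2/2 - 2 x + 1.

L_2(x); series = x^2/2 - 2 x + 1


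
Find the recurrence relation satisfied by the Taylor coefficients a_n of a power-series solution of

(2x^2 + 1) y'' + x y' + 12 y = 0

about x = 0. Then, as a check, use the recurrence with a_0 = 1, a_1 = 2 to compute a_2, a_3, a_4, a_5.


Substitute y = sum_n a_n x^n.
(1 + 2 x^2) y'' contributes (n+2)(n+1) a_{n+2} + 2 n(n-1) a_n at x^n.
x y'(x) contributes n a_n at x^n.
12 y(x) contributes 12 a_n at x^n.
Matching x^n: (n+2)(n+1) a_{n+2} + (2 n(n-1) + n + 12) a_n = 0.
Thus a_{n+2} = (-2 n(n-1) - n - 12) / ((n+1)(n+2)) * a_n.

Check with a_0 = 1, a_1 = 2 (apply the recurrence for n = 0, 1, 2, 3): a_0 = 1, a_1 = 2, a_2 = -6, a_3 = -13/3, a_4 = 9, a_5 = 117/20.

a_(n+2) = (-2 n(n-1) - n - 12) / ((n+1)(n+2)) * a_n; check: a_0 = 1, a_1 = 2, a_2 = -6, a_3 = -13/3, a_4 = 9, a_5 = 117/20


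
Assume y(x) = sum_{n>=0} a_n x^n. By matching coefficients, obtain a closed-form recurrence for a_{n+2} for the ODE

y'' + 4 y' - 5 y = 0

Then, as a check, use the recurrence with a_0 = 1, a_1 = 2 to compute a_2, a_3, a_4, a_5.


Substitute y = sum_n a_n x^n.
y''(x) has coefficient (n+2)(n+1) a_{n+2} at x^n;
4 y'(x) has coefficient 4 (n+1) a_{n+1} at x^n;
-5 y(x) has coefficient -5 a_n at x^n.
Matching x^n: (n+2)(n+1) a_{n+2} + 4 (n+1) a_{n+1} - 5 a_n = 0.
Thus a_{n+2} = [-4 (n+1) a_{n+1} + 5 a_n] / ((n+1)(n+2)).

Check with a_0 = 1, a_1 = 2 (apply the recurrence for n = 0, 1, 2, 3): a_0 = 1, a_1 = 2, a_2 = -3/2, a_3 = 11/3, a_4 = -103/24, a_5 = 87/20.

a_(n+2) = [-4 (n+1) a_(n+1) + 5 a_n] / ((n+1)(n+2)); check: a_0 = 1, a_1 = 2, a_2 = -3/2, a_3 = 11/3, a_4 = -103/24, a_5 = 87/20


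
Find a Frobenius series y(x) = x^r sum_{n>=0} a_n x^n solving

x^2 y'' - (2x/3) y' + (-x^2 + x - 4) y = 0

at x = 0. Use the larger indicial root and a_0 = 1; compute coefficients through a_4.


Write in Frobenius form y'' + (p(x)/x) y' + (q(x)/x^2) y = 0:
  p(x) = -2/3,  q(x) = -x^2 + x - 4.
Indicial equation: r(r-1) + (-2/3) r + (-4) = 0 -> roots r_1 = 3, r_2 = -4/3.
Take r = r_1 = 3. Let y(x) = x^r sum_{n>=0} a_n x^n with a_0 = 1.
Substitute y = x^r sum a_n x^n and match x^{r+n}. The recurrence is
  D(n) a_n + 1 a_{n-1} - 1 a_{n-2} = 0,  where D(n) = (r+n)(r+n-1) + (-2/3)(r+n) + (-4).
  a_n = [-1 a_{n-1} + 1 a_{n-2}] / D(n).
Since the indicial polynomial factors as (r - r_1)(r - r_2), D(n) = (r_1 + n - r_1)(r_1 + n - r_2) = n(n + 13/3).
Evaluating step by step (a_0 = 1):
  n = 1: D(1) = 1(1 + 13/3) = 16/3; numerator = -1(1) = -1; a_1 = (-1)/(16/3) = -3/16
  n = 2: D(2) = 2(2 + 13/3) = 38/3; numerator = -1(-3/16) + 1(1) = 19/16; a_2 = (19/16)/(38/3) = 3/32
  n = 3: D(3) = 3(3 + 13/3) = 22; numerator = -1(3/32) + 1(-3/16) = -9/32; a_3 = (-9/32)/(22) = -9/704
  n = 4: D(4) = 4(4 + 13/3) = 100/3; numerator = -1(-9/704) + 1(3/32) = 75/704; a_4 = (75/704)/(100/3) = 9/2816

r = 3; a_0 = 1; a_1 = -3/16; a_2 = 3/32; a_3 = -9/704; a_4 = 9/2816


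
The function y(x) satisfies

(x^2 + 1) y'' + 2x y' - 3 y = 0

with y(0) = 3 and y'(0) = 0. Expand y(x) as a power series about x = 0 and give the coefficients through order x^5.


Ansatz: y(x) = sum_{n>=0} a_n x^n, so y'(x) = sum_{n>=1} n a_n x^(n-1) and y''(x) = sum_{n>=2} n(n-1) a_n x^(n-2).
Substitute into P(x) y'' + Q(x) y' + R(x) y = 0 with P(x) = x^2 + 1, Q(x) = 2x, R(x) = -3, and match powers of x.
Initial conditions: a_0 = 3, a_1 = 0.
Setting the coefficient of each power of x to zero and solving order by order (substituting the coefficients already found):
  x^0: 2 a_2 - 3 a_0 = 0  ->  2 a_2 = 3 a_0 = 9  ->  a_2 = 9/2
  x^1: 6 a_3 - a_1 = 0  ->  6 a_3 = a_1 = 0  ->  a_3 = 0
  x^2: 12 a_4 + 3 a_2 = 0  ->  12 a_4 = -3 a_2 = -27/2  ->  a_4 = -9/8
  x^3: 20 a_5 + 9 a_3 = 0  ->  20 a_5 = -9 a_3 = 0  ->  a_5 = 0
Truncated series: y(x) = 3 + (9/2) x^2 - (9/8) x^4 + O(x^6).

a_0 = 3; a_1 = 0; a_2 = 9/2; a_3 = 0; a_4 = -9/8; a_5 = 0


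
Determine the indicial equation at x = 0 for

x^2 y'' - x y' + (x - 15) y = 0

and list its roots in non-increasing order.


Divide by x^2 to reach normal form y'' + P_1(x) y' + P_2(x) y = 0 with P_1(x) = -1/x and P_2(x) = 1/x - 15/x^2.
x = 0 is a singular point because the y'-coefficient -1/x has a pole at x = 0 and the y-coefficient 1/x - 15/x^2 has a pole at x = 0.
It is a regular singular point because x P_1(x) = p(x) = -1 and x^2 P_2(x) = q(x) = x - 15 are polynomials, hence analytic at x = 0.
p(0) = -1,  q(0) = -15.
Indicial equation: r(r-1) + p(0) r + q(0) = 0, i.e. r^2 + (p(0) - 1) r + q(0) = 0, i.e. r^2 - 2 r - 15 = 0.
Discriminant: (-2)^2 - 4(-15) = 64, so r = (2 ± 8)/2.
Solving: r_1 = 5, r_2 = -3.

indicial: r^2 - 2 r - 15 = 0; roots r_1 = 5, r_2 = -3


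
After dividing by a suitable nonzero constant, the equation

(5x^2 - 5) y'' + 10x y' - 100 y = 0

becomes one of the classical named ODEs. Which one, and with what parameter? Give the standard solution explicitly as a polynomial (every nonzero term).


All three coefficients share the factor -5; dividing through by -5 gives  (1 - x^2) y'' - 2x y' + 20 y = 0.
This matches the Legendre equation (1 - x^2) y'' - 2x y' + n(n+1) y = 0 (note the -2x y' term) with n(n+1) = 20, so n = 4; the polynomial solution is P_4(x).
With y = sum_k a_k x^k, matching x^k gives (k+2)(k+1) a_{k+2} = [k(k+1) - n(n+1)] a_k = (k - 4)(k + 5) a_k. The right side vanishes at k = 4, so the series with the parity of 4 terminates at degree 4.
Standard normalization (P_n(1) = 1): leading coefficient (2n)!/(2^n (n!)^2) = 40320/(16*576) = 35/8, so a_4 = 35/8. Work downward with a_k = (k+1)(k+2) a_{k+2} / ((k - 4)(k + 5)):
  a_2 = (3)(4)(35/8) / ((2 - 4)(2 + 5)) = (105/2)/(-14) = -15/4
  a_0 = (1)(2)(-15/4) / ((0 - 4)(0 + 5)) = (-15/2)/(-20) = 3/8
Hence P_4(x) = 35 x^4/8 - 15 x^2/4 + 3/8.

P_4(x); series = 35 x^4/8 - 15 x^2/4 + 3/8


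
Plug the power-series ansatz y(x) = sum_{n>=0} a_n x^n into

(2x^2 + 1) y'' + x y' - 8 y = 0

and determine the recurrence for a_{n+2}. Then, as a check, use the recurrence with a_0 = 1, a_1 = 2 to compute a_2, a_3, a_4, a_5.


Substitute y = sum_n a_n x^n.
(1 + 2 x^2) y'' contributes (n+2)(n+1) a_{n+2} + 2 n(n-1) a_n at x^n.
x y'(x) contributes n a_n at x^n.
-8 y(x) contributes -8 a_n at x^n.
Matching x^n: (n+2)(n+1) a_{n+2} + (2 n(n-1) + n - 8) a_n = 0.
Thus a_{n+2} = (-2 n(n-1) - n + 8) / ((n+1)(n+2)) * a_n.

Check with a_0 = 1, a_1 = 2 (apply the recurrence for n = 0, 1, 2, 3): a_0 = 1, a_1 = 2, a_2 = 4, a_3 = 7/3, a_4 = 2/3, a_5 = -49/60.

a_(n+2) = (-2 n(n-1) - n + 8) / ((n+1)(n+2)) * a_n; check: a_0 = 1, a_1 = 2, a_2 = 4, a_3 = 7/3, a_4 = 2/3, a_5 = -49/60


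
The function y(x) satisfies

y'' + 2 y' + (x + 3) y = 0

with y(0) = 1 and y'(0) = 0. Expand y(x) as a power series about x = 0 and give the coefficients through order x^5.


Ansatz: y(x) = sum_{n>=0} a_n x^n, so y'(x) = sum_{n>=1} n a_n x^(n-1) and y''(x) = sum_{n>=2} n(n-1) a_n x^(n-2).
Substitute into P(x) y'' + Q(x) y' + R(x) y = 0 with P(x) = 1, Q(x) = 2, R(x) = x + 3, and match powers of x.
Initial conditions: a_0 = 1, a_1 = 0.
Setting the coefficient of each power of x to zero and solving order by order (substituting the coefficients already found):
  x^0: 2 a_2 + 2 a_1 + 3 a_0 = 0  ->  2 a_2 = -2 a_1 - 3 a_0 = -3  ->  a_2 = -3/2
  x^1: 6 a_3 + 4 a_2 + 3 a_1 + a_0 = 0  ->  6 a_3 = -4 a_2 - 3 a_1 - a_0 = 5  ->  a_3 = 5/6
  x^2: 12 a_4 + 6 a_3 + 3 a_2 + a_1 = 0  ->  12 a_4 = -6 a_3 - 3 a_2 - a_1 = -1/2  ->  a_4 = -1/24
  x^3: 20 a_5 + 8 a_4 + 3 a_3 + a_2 = 0  ->  20 a_5 = -8 a_4 - 3 a_3 - a_2 = -2/3  ->  a_5 = -1/30
Truncated series: y(x) = 1 - (3/2) x^2 + (5/6) x^3 - (1/24) x^4 - (1/30) x^5 + O(x^6).

a_0 = 1; a_1 = 0; a_2 = -3/2; a_3 = 5/6; a_4 = -1/24; a_5 = -1/30


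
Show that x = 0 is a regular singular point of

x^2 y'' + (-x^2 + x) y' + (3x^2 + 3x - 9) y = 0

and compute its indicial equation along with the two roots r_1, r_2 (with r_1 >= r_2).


Divide by x^2 to reach normal form y'' + P_1(x) y' + P_2(x) y = 0 with P_1(x) = -1 + 1/x and P_2(x) = 3 + 3/x - 9/x^2.
x = 0 is a singular point because the y'-coefficient -1 + 1/x has a pole at x = 0 and the y-coefficient 3 + 3/x - 9/x^2 has a pole at x = 0.
It is a regular singular point because x P_1(x) = p(x) = 1 - x and x^2 P_2(x) = q(x) = 3x^2 + 3x - 9 are polynomials, hence analytic at x = 0.
p(0) = 1,  q(0) = -9.
Indicial equation: r(r-1) + p(0) r + q(0) = 0, i.e. r^2 + (p(0) - 1) r + q(0) = 0, i.e. r^2 - 9 = 0.
Discriminant: (0)^2 - 4(-9) = 36, so r = (0 ± 6)/2.
Solving: r_1 = 3, r_2 = -3.

indicial: r^2 - 9 = 0; roots r_1 = 3, r_2 = -3


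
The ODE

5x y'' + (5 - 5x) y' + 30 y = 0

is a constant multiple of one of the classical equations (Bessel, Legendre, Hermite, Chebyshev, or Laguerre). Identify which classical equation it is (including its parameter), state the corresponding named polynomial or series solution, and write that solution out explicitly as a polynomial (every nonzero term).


All three coefficients share the factor 5; dividing through by 5 gives  x y'' + (1 - x) y' + 6 y = 0.
This matches the Laguerre equation x y'' + (1 - x) y' + n y = 0 with n = 6; the polynomial solution is L_6(x).
With y = sum_k a_k x^k, matching x^k gives (k+1)k a_{k+1} + (k+1) a_{k+1} - k a_k + n a_k = 0, i.e. (k+1)^2 a_{k+1} = (k - n) a_k = (k - 6) a_k. The right side vanishes at k = 6, so the series terminates at degree 6.
Standard normalization L_n(0) = 1 gives a_0 = 1. Work upward with a_{k+1} = (k - 6) a_k / (k+1)^2:
  a_1 = (0 - 6)(1) / 1^2 = -6/1 = -6
  a_2 = (1 - 6)(-6) / 2^2 = 30/4 = 15/2
  a_3 = (2 - 6)(15/2) / 3^2 = -30/9 = -10/3
  a_4 = (3 - 6)(-10/3) / 4^2 = 10/16 = 5/8
  a_5 = (4 - 6)(5/8) / 5^2 = (-5/4)/25 = -1/20
  a_6 = (5 - 6)(-1/20) / 6^2 = (1/20)/36 = 1/720
Hence L_6(x) = x^6/720 - x^5/20 + 5 x^4/8 - 10 x^3/3 + 15 x^2/2 - 6 x + 1.

L_6(x); series = x^6/720 - x^5/20 + 5 x^4/8 - 10 x^3/3 + 15 x^2/2 - 6 x + 1


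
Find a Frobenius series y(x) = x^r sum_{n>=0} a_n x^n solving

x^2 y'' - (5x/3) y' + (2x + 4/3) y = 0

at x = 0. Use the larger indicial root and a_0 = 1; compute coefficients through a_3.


Write in Frobenius form y'' + (p(x)/x) y' + (q(x)/x^2) y = 0:
  p(x) = -5/3,  q(x) = 2x + 4/3.
Indicial equation: r(r-1) + (-5/3) r + (4/3) = 0 -> roots r_1 = 2, r_2 = 2/3.
Take r = r_1 = 2. Let y(x) = x^r sum_{n>=0} a_n x^n with a_0 = 1.
Substitute y = x^r sum a_n x^n and match x^{r+n}. The recurrence is
  D(n) a_n + 2 a_{n-1} = 0,  where D(n) = (r+n)(r+n-1) + (-5/3)(r+n) + (4/3).
  a_n = -2 / D(n) * a_{n-1}.
Since the indicial polynomial factors as (r - r_1)(r - r_2), D(n) = (r_1 + n - r_1)(r_1 + n - r_2) = n(n + 4/3).
Evaluating step by step (a_0 = 1):
  n = 1: D(1) = 1(1 + 4/3) = 7/3; numerator = -2(1) = -2; a_1 = (-2)/(7/3) = -6/7
  n = 2: D(2) = 2(2 + 4/3) = 20/3; numerator = -2(-6/7) = 12/7; a_2 = (12/7)/(20/3) = 9/35
  n = 3: D(3) = 3(3 + 4/3) = 13; numerator = -2(9/35) = -18/35; a_3 = (-18/35)/(13) = -18/455

r = 2; a_0 = 1; a_1 = -6/7; a_2 = 9/35; a_3 = -18/455


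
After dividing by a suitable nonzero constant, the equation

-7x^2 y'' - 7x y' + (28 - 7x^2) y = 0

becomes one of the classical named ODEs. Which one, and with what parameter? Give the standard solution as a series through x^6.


All three coefficients share the factor -7; dividing through by -7 gives  x^2 y'' + x y' + (x^2 - 4) y = 0.
This matches the Bessel equation x^2 y'' + x y' + (x^2 - nu^2) y = 0 with nu^2 = 4, so nu = 2; the solution bounded at x = 0 is J_2(x).
Frobenius at x = 0: indicial roots ±nu; for r = nu the recurrence k(k + 2nu) c_k = -c_{k-2} gives the standard series J_nu(x) = sum_{k>=0} (-1)^k / (k! (k+nu)!) (x/2)^(2k+nu). Evaluate the first 3 terms:
  k = 0: (-1)^0 / (0! * 2! * 2^2) x^2 = 1/(1*2*4) x^2 = (1/8) x^2
  k = 1: (-1)^1 / (1! * 3! * 2^4) x^4 = -1/(1*6*16) x^4 = (-1/96) x^4
  k = 2: (-1)^2 / (2! * 4! * 2^6) x^6 = 1/(2*24*64) x^6 = (1/3072) x^6
Hence J_2(x) = x^6/3072 - x^4/96 + x^2/8 + ....

J_2(x); series = x^6/3072 - x^4/96 + x^2/8


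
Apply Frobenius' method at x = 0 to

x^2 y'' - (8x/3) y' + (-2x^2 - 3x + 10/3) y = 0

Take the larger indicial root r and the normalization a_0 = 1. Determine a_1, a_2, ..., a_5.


Write in Frobenius form y'' + (p(x)/x) y' + (q(x)/x^2) y = 0:
  p(x) = -8/3,  q(x) = -2x^2 - 3x + 10/3.
Indicial equation: r(r-1) + (-8/3) r + (10/3) = 0 -> roots r_1 = 2, r_2 = 5/3.
Take r = r_1 = 2. Let y(x) = x^r sum_{n>=0} a_n x^n with a_0 = 1.
Substitute y = x^r sum a_n x^n and match x^{r+n}. The recurrence is
  D(n) a_n - 3 a_{n-1} - 2 a_{n-2} = 0,  where D(n) = (r+n)(r+n-1) + (-8/3)(r+n) + (10/3).
  a_n = [3 a_{n-1} + 2 a_{n-2}] / D(n).
Since the indicial polynomial factors as (r - r_1)(r - r_2), D(n) = (r_1 + n - r_1)(r_1 + n - r_2) = n(n + 1/3).
Evaluating step by step (a_0 = 1):
  n = 1: D(1) = 1(1 + 1/3) = 4/3; numerator = 3(1) = 3; a_1 = (3)/(4/3) = 9/4
  n = 2: D(2) = 2(2 + 1/3) = 14/3; numerator = 3(9/4) + 2(1) = 35/4; a_2 = (35/4)/(14/3) = 15/8
  n = 3: D(3) = 3(3 + 1/3) = 10; numerator = 3(15/8) + 2(9/4) = 81/8; a_3 = (81/8)/(10) = 81/80
  n = 4: D(4) = 4(4 + 1/3) = 52/3; numerator = 3(81/80) + 2(15/8) = 543/80; a_4 = (543/80)/(52/3) = 1629/4160
  n = 5: D(5) = 5(5 + 1/3) = 80/3; numerator = 3(1629/4160) + 2(81/80) = 13311/4160; a_5 = (13311/4160)/(80/3) = 39933/332800

r = 2; a_0 = 1; a_1 = 9/4; a_2 = 15/8; a_3 = 81/80; a_4 = 1629/4160; a_5 = 39933/332800


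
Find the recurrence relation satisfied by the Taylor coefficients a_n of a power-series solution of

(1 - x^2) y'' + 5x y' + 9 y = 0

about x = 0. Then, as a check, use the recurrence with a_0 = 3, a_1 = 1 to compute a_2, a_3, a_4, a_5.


Substitute y = sum_n a_n x^n.
(1 - 1 x^2) y'' contributes (n+2)(n+1) a_{n+2} - n(n-1) a_n at x^n.
5 x y'(x) contributes 5 n a_n at x^n.
9 y(x) contributes 9 a_n at x^n.
Matching x^n: (n+2)(n+1) a_{n+2} + (-n(n-1) + 5 n + 9) a_n = 0.
Thus a_{n+2} = (n(n-1) - 5 n - 9) / ((n+1)(n+2)) * a_n.

Check with a_0 = 3, a_1 = 1 (apply the recurrence for n = 0, 1, 2, 3): a_0 = 3, a_1 = 1, a_2 = -27/2, a_3 = -7/3, a_4 = 153/8, a_5 = 21/10.

a_(n+2) = (n(n-1) - 5 n - 9) / ((n+1)(n+2)) * a_n; check: a_0 = 3, a_1 = 1, a_2 = -27/2, a_3 = -7/3, a_4 = 153/8, a_5 = 21/10


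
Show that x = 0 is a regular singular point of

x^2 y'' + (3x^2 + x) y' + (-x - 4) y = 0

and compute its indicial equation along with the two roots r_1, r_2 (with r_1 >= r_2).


Divide by x^2 to reach normal form y'' + P_1(x) y' + P_2(x) y = 0 with P_1(x) = 3 + 1/x and P_2(x) = -1/x - 4/x^2.
x = 0 is a singular point because the y'-coefficient 3 + 1/x has a pole at x = 0 and the y-coefficient -1/x - 4/x^2 has a pole at x = 0.
It is a regular singular point because x P_1(x) = p(x) = 3x + 1 and x^2 P_2(x) = q(x) = -x - 4 are polynomials, hence analytic at x = 0.
p(0) = 1,  q(0) = -4.
Indicial equation: r(r-1) + p(0) r + q(0) = 0, i.e. r^2 + (p(0) - 1) r + q(0) = 0, i.e. r^2 - 4 = 0.
Discriminant: (0)^2 - 4(-4) = 16, so r = (0 ± 4)/2.
Solving: r_1 = 2, r_2 = -2.

indicial: r^2 - 4 = 0; roots r_1 = 2, r_2 = -2


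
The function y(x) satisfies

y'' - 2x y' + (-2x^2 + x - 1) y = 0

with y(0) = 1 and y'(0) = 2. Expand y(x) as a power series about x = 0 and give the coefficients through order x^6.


Ansatz: y(x) = sum_{n>=0} a_n x^n, so y'(x) = sum_{n>=1} n a_n x^(n-1) and y''(x) = sum_{n>=2} n(n-1) a_n x^(n-2).
Substitute into P(x) y'' + Q(x) y' + R(x) y = 0 with P(x) = 1, Q(x) = -2x, R(x) = -2x^2 + x - 1, and match powers of x.
Initial conditions: a_0 = 1, a_1 = 2.
Setting the coefficient of each power of x to zero and solving order by order (substituting the coefficients already found):
  x^0: 2 a_2 - a_0 = 0  ->  2 a_2 = a_0 = 1  ->  a_2 = 1/2
  x^1: 6 a_3 - 3 a_1 + a_0 = 0  ->  6 a_3 = 3 a_1 - a_0 = 5  ->  a_3 = 5/6
  x^2: 12 a_4 - 5 a_2 + a_1 - 2 a_0 = 0  ->  12 a_4 = 5 a_2 - a_1 + 2 a_0 = 5/2  ->  a_4 = 5/24
  x^3: 20 a_5 - 7 a_3 + a_2 - 2 a_1 = 0  ->  20 a_5 = 7 a_3 - a_2 + 2 a_1 = 28/3  ->  a_5 = 7/15
  x^4: 30 a_6 - 9 a_4 + a_3 - 2 a_2 = 0  ->  30 a_6 = 9 a_4 - a_3 + 2 a_2 = 49/24  ->  a_6 = 49/720
Truncated series: y(x) = 1 + 2 x + (1/2) x^2 + (5/6) x^3 + (5/24) x^4 + (7/15) x^5 + (49/720) x^6 + O(x^7).

a_0 = 1; a_1 = 2; a_2 = 1/2; a_3 = 5/6; a_4 = 5/24; a_5 = 7/15; a_6 = 49/720
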